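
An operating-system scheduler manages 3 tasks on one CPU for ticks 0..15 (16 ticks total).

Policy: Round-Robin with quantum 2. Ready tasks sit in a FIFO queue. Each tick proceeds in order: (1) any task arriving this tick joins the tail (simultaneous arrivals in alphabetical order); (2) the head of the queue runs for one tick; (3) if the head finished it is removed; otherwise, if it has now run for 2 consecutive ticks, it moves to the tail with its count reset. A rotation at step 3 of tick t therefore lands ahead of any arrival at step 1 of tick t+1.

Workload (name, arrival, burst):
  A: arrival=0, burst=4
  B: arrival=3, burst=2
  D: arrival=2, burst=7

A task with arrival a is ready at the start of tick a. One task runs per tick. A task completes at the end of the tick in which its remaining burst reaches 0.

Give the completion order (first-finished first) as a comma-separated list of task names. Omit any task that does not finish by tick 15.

completion order = A, B, D

t=0: queue=[A] q_used=0 → run A
t=1: queue=[A] q_used=1 → run A
t=2: queue=[A,D] q_used=0 → run A
t=3: queue=[A,D,B] q_used=1 → run A
t=4: queue=[D,B] q_used=0 → run D
t=5: queue=[D,B] q_used=1 → run D
t=6: queue=[B,D] q_used=0 → run B
t=7: queue=[B,D] q_used=1 → run B
t=8: queue=[D] q_used=0 → run D
t=9: queue=[D] q_used=1 → run D
t=10: queue=[D] q_used=0 → run D
t=11: queue=[D] q_used=1 → run D
t=12: queue=[D] q_used=0 → run D
t=13: (idle)
t=14: (idle)
t=15: (idle)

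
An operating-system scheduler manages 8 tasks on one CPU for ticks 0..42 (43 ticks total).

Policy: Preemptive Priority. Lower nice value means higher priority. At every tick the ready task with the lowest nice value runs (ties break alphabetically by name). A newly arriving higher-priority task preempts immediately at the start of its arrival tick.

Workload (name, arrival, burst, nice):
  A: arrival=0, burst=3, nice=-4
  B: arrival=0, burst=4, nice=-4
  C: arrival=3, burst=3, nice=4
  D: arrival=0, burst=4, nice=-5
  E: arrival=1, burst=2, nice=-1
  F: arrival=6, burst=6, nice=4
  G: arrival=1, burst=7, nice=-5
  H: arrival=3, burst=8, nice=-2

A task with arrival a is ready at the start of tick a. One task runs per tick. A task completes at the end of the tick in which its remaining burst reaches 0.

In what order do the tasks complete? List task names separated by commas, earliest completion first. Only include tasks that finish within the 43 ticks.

t=0: ready={A,B,D} → run D
t=1: ready={A,B,D,E,G} → run D
t=2: ready={A,B,D,E,G} → run D
t=3: ready={A,B,C,D,E,G,H} → run D
t=4: ready={A,B,C,E,G,H} → run G
t=5: ready={A,B,C,E,G,H} → run G
t=6: ready={A,B,C,E,F,G,H} → run G
t=7: ready={A,B,C,E,F,G,H} → run G
t=8: ready={A,B,C,E,F,G,H} → run G
t=9: ready={A,B,C,E,F,G,H} → run G
t=10: ready={A,B,C,E,F,G,H} → run G
t=11: ready={A,B,C,E,F,H} → run A
t=12: ready={A,B,C,E,F,H} → run A
t=13: ready={A,B,C,E,F,H} → run A
t=14: ready={B,C,E,F,H} → run B
t=15: ready={B,C,E,F,H} → run B
t=16: ready={B,C,E,F,H} → run B
t=17: ready={B,C,E,F,H} → run B
t=18: ready={C,E,F,H} → run H
t=19: ready={C,E,F,H} → run H
t=20: ready={C,E,F,H} → run H
t=21: ready={C,E,F,H} → run H
t=22: ready={C,E,F,H} → run H
t=23: ready={C,E,F,H} → run H
t=24: ready={C,E,F,H} → run H
t=25: ready={C,E,F,H} → run H
t=26: ready={C,E,F} → run E
t=27: ready={C,E,F} → run E
t=28: ready={C,F} → run C
t=29: ready={C,F} → run C
t=30: ready={C,F} → run C
t=31: ready={F} → run F
t=32: ready={F} → run F
t=33: ready={F} → run F
t=34: ready={F} → run F
t=35: ready={F} → run F
t=36: ready={F} → run F
t=37: (idle)
t=38: (idle)
t=39: (idle)
t=40: (idle)
t=41: (idle)
t=42: (idle)

completion order = D, G, A, B, H, E, C, F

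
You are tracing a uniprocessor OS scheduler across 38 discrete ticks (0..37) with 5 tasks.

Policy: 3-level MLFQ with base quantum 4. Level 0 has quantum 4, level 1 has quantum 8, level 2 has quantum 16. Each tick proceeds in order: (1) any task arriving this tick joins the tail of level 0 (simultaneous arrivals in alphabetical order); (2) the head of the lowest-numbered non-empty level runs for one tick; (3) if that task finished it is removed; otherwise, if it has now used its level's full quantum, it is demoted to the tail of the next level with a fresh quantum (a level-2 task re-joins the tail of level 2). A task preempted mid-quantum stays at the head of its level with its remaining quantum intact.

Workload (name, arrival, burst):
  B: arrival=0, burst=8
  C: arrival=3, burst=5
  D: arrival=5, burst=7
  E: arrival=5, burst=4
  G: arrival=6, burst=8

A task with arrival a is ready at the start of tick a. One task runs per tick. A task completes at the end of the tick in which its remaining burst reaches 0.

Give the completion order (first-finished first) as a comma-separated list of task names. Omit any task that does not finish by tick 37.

t=0: L0/L1/L2 = B/-/- → run B
t=1: L0/L1/L2 = B/-/- → run B
t=2: L0/L1/L2 = B/-/- → run B
t=3: L0/L1/L2 = BC/-/- → run B
t=4: L0/L1/L2 = C/B/- → run C
t=5: L0/L1/L2 = CDE/B/- → run C
t=6: L0/L1/L2 = CDEG/B/- → run C
t=7: L0/L1/L2 = CDEG/B/- → run C
t=8: L0/L1/L2 = DEG/BC/- → run D
t=9: L0/L1/L2 = DEG/BC/- → run D
t=10: L0/L1/L2 = DEG/BC/- → run D
t=11: L0/L1/L2 = DEG/BC/- → run D
t=12: L0/L1/L2 = EG/BCD/- → run E
t=13: L0/L1/L2 = EG/BCD/- → run E
t=14: L0/L1/L2 = EG/BCD/- → run E
t=15: L0/L1/L2 = EG/BCD/- → run E
t=16: L0/L1/L2 = G/BCD/- → run G
t=17: L0/L1/L2 = G/BCD/- → run G
t=18: L0/L1/L2 = G/BCD/- → run G
t=19: L0/L1/L2 = G/BCD/- → run G
t=20: L0/L1/L2 = -/BCDG/- → run B
t=21: L0/L1/L2 = -/BCDG/- → run B
t=22: L0/L1/L2 = -/BCDG/- → run B
t=23: L0/L1/L2 = -/BCDG/- → run B
t=24: L0/L1/L2 = -/CDG/- → run C
t=25: L0/L1/L2 = -/DG/- → run D
t=26: L0/L1/L2 = -/DG/- → run D
t=27: L0/L1/L2 = -/DG/- → run D
t=28: L0/L1/L2 = -/G/- → run G
t=29: L0/L1/L2 = -/G/- → run G
t=30: L0/L1/L2 = -/G/- → run G
t=31: L0/L1/L2 = -/G/- → run G
t=32: (idle)
t=33: (idle)
t=34: (idle)
t=35: (idle)
t=36: (idle)
t=37: (idle)

completion order = E, B, C, D, G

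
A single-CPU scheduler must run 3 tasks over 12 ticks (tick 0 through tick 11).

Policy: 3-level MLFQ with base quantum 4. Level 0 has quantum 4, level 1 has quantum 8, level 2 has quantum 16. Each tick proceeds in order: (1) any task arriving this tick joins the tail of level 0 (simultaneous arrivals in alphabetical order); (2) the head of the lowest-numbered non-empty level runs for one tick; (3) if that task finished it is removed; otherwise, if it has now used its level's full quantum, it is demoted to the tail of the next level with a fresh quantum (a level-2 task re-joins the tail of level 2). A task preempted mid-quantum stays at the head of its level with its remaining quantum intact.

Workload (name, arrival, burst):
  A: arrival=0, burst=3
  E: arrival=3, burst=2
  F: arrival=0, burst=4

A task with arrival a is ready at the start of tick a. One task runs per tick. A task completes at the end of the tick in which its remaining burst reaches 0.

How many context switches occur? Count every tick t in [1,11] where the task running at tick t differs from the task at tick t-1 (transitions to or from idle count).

context switches = 3

t=0: L0/L1/L2 = AF/-/- → run A
t=1: L0/L1/L2 = AF/-/- → run A
t=2: L0/L1/L2 = AF/-/- → run A
t=3: L0/L1/L2 = FE/-/- → run F
t=4: L0/L1/L2 = FE/-/- → run F
t=5: L0/L1/L2 = FE/-/- → run F
t=6: L0/L1/L2 = FE/-/- → run F
t=7: L0/L1/L2 = E/-/- → run E
t=8: L0/L1/L2 = E/-/- → run E
t=9: (idle)
t=10: (idle)
t=11: (idle)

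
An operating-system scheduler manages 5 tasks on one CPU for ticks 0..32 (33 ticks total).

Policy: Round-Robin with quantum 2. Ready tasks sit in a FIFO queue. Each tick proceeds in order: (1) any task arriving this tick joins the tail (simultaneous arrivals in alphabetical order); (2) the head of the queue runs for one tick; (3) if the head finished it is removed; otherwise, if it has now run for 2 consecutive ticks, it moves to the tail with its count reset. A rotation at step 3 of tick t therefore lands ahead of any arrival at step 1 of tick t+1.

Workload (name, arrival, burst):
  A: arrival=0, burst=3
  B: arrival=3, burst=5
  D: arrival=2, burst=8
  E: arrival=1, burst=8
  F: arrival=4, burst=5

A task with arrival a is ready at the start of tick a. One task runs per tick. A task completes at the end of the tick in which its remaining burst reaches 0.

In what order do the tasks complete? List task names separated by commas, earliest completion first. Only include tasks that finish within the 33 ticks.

completion order = A, B, E, F, D

t=0: queue=[A] q_used=0 → run A
t=1: queue=[A,E] q_used=1 → run A
t=2: queue=[E,A,D] q_used=0 → run E
t=3: queue=[E,A,D,B] q_used=1 → run E
t=4: queue=[A,D,B,E,F] q_used=0 → run A
t=5: queue=[D,B,E,F] q_used=0 → run D
t=6: queue=[D,B,E,F] q_used=1 → run D
t=7: queue=[B,E,F,D] q_used=0 → run B
t=8: queue=[B,E,F,D] q_used=1 → run B
t=9: queue=[E,F,D,B] q_used=0 → run E
t=10: queue=[E,F,D,B] q_used=1 → run E
t=11: queue=[F,D,B,E] q_used=0 → run F
t=12: queue=[F,D,B,E] q_used=1 → run F
t=13: queue=[D,B,E,F] q_used=0 → run D
t=14: queue=[D,B,E,F] q_used=1 → run D
t=15: queue=[B,E,F,D] q_used=0 → run B
t=16: queue=[B,E,F,D] q_used=1 → run B
t=17: queue=[E,F,D,B] q_used=0 → run E
t=18: queue=[E,F,D,B] q_used=1 → run E
t=19: queue=[F,D,B,E] q_used=0 → run F
t=20: queue=[F,D,B,E] q_used=1 → run F
t=21: queue=[D,B,E,F] q_used=0 → run D
t=22: queue=[D,B,E,F] q_used=1 → run D
t=23: queue=[B,E,F,D] q_used=0 → run B
t=24: queue=[E,F,D] q_used=0 → run E
t=25: queue=[E,F,D] q_used=1 → run E
t=26: queue=[F,D] q_used=0 → run F
t=27: queue=[D] q_used=0 → run D
t=28: queue=[D] q_used=1 → run D
t=29: (idle)
t=30: (idle)
t=31: (idle)
t=32: (idle)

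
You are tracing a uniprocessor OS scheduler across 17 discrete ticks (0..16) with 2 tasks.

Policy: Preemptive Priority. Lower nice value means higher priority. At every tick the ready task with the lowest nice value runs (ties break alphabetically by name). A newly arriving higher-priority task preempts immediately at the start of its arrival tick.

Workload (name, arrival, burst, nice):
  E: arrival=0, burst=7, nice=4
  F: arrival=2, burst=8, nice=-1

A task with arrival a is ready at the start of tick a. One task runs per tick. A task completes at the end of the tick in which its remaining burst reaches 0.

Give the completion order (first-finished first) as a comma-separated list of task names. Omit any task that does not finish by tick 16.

t=0: ready={E} → run E
t=1: ready={E} → run E
t=2: ready={E,F} → run F
t=3: ready={E,F} → run F
t=4: ready={E,F} → run F
t=5: ready={E,F} → run F
t=6: ready={E,F} → run F
t=7: ready={E,F} → run F
t=8: ready={E,F} → run F
t=9: ready={E,F} → run F
t=10: ready={E} → run E
t=11: ready={E} → run E
t=12: ready={E} → run E
t=13: ready={E} → run E
t=14: ready={E} → run E
t=15: (idle)
t=16: (idle)

completion order = F, E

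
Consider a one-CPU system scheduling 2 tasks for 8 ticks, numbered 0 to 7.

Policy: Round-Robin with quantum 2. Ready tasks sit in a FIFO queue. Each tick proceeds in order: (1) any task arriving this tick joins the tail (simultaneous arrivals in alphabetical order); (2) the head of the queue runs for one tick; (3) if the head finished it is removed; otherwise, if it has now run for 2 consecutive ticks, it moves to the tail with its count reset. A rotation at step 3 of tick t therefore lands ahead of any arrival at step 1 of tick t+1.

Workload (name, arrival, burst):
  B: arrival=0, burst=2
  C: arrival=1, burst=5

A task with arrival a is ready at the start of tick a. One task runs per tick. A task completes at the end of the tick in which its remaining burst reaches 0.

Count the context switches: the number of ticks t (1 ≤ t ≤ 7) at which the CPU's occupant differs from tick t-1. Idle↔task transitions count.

t=0: queue=[B] q_used=0 → run B
t=1: queue=[B,C] q_used=1 → run B
t=2: queue=[C] q_used=0 → run C
t=3: queue=[C] q_used=1 → run C
t=4: queue=[C] q_used=0 → run C
t=5: queue=[C] q_used=1 → run C
t=6: queue=[C] q_used=0 → run C
t=7: (idle)

context switches = 2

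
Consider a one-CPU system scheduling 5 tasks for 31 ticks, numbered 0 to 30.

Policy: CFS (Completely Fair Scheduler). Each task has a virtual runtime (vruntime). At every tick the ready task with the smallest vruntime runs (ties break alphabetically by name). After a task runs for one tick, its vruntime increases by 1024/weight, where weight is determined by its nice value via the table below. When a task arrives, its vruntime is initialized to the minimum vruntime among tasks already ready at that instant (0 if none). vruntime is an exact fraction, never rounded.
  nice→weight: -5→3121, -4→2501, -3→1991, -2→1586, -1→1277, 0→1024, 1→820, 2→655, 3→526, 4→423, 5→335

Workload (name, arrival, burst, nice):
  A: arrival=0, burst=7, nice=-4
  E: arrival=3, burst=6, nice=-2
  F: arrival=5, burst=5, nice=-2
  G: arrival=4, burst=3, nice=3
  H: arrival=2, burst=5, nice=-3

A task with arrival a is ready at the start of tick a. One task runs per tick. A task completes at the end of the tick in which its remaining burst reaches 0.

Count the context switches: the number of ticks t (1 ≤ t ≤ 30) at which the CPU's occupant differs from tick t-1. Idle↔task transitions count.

t=0: vr[A=0] → run A
t=1: vr[A=1024/2501] → run A
t=2: vr[A=2048/2501 H=2048/2501] → run A
t=3: vr[A=3072/2501 E=2048/2501 H=2048/2501] → run E
t=4: vr[A=3072/2501 E=47616/32513 G=2048/2501 H=2048/2501] → run G
t=5: vr[A=3072/2501 E=47616/32513 F=2048/2501 G=1819136/657763 H=2048/2501] → run F
t=6: vr[A=3072/2501 E=47616/32513 F=47616/32513 G=1819136/657763 H=2048/2501] → run H
t=7: vr[A=3072/2501 E=47616/32513 F=47616/32513 G=1819136/657763 H=6638592/4979491] → run A
t=8: vr[A=4096/2501 E=47616/32513 F=47616/32513 G=1819136/657763 H=6638592/4979491] → run H
t=9: vr[A=4096/2501 E=47616/32513 F=47616/32513 G=1819136/657763 H=9199616/4979491] → run E
t=10: vr[A=4096/2501 E=68608/32513 F=47616/32513 G=1819136/657763 H=9199616/4979491] → run F
t=11: vr[A=4096/2501 E=68608/32513 F=68608/32513 G=1819136/657763 H=9199616/4979491] → run A
t=12: vr[A=5120/2501 E=68608/32513 F=68608/32513 G=1819136/657763 H=9199616/4979491] → run H
t=13: vr[A=5120/2501 E=68608/32513 F=68608/32513 G=1819136/657763 H=11760640/4979491] → run A
t=14: vr[A=6144/2501 E=68608/32513 F=68608/32513 G=1819136/657763 H=11760640/4979491] → run E
t=15: vr[A=6144/2501 E=89600/32513 F=68608/32513 G=1819136/657763 H=11760640/4979491] → run F
t=16: vr[A=6144/2501 E=89600/32513 F=89600/32513 G=1819136/657763 H=11760640/4979491] → run H
t=17: vr[A=6144/2501 E=89600/32513 F=89600/32513 G=1819136/657763 H=14321664/4979491] → run A
t=18: vr[E=89600/32513 F=89600/32513 G=1819136/657763 H=14321664/4979491] → run E
t=19: vr[E=110592/32513 F=89600/32513 G=1819136/657763 H=14321664/4979491] → run F
t=20: vr[E=110592/32513 F=110592/32513 G=1819136/657763 H=14321664/4979491] → run G
t=21: vr[E=110592/32513 F=110592/32513 G=3099648/657763 H=14321664/4979491] → run H
t=22: vr[E=110592/32513 F=110592/32513 G=3099648/657763] → run E
t=23: vr[E=131584/32513 F=110592/32513 G=3099648/657763] → run F
t=24: vr[E=131584/32513 G=3099648/657763] → run E
t=25: vr[G=3099648/657763] → run G
t=26: (idle)
t=27: (idle)
t=28: (idle)
t=29: (idle)
t=30: (idle)

context switches = 24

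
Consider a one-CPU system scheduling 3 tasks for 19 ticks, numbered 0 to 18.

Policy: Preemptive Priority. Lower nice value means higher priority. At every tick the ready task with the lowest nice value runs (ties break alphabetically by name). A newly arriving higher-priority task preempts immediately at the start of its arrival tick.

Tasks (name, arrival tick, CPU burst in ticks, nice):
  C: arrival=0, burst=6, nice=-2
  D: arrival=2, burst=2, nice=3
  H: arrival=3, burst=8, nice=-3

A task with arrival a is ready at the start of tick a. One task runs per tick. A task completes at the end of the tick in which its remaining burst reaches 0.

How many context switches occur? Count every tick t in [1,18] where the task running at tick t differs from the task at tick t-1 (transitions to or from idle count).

context switches = 4

t=0: ready={C} → run C
t=1: ready={C} → run C
t=2: ready={C,D} → run C
t=3: ready={C,D,H} → run H
t=4: ready={C,D,H} → run H
t=5: ready={C,D,H} → run H
t=6: ready={C,D,H} → run H
t=7: ready={C,D,H} → run H
t=8: ready={C,D,H} → run H
t=9: ready={C,D,H} → run H
t=10: ready={C,D,H} → run H
t=11: ready={C,D} → run C
t=12: ready={C,D} → run C
t=13: ready={C,D} → run C
t=14: ready={D} → run D
t=15: ready={D} → run D
t=16: (idle)
t=17: (idle)
t=18: (idle)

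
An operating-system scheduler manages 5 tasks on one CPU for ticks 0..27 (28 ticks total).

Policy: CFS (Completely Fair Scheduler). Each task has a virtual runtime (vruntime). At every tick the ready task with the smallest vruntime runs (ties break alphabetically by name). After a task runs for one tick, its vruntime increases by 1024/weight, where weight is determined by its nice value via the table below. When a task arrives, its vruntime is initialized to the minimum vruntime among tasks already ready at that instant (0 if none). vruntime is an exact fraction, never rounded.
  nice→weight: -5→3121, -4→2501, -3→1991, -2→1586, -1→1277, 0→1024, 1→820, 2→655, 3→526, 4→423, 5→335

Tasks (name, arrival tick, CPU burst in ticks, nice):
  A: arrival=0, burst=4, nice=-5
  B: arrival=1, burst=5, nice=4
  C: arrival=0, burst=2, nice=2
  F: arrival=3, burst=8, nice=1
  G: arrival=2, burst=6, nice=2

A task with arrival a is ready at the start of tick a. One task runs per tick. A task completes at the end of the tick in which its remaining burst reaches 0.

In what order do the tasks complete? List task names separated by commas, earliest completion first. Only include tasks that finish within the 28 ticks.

completion order = A, C, G, F, B

t=0: vr[A=0 C=0] → run A
t=1: vr[A=1024/3121 B=0 C=0] → run B
t=2: vr[A=1024/3121 B=1024/423 C=0 G=0] → run C
t=3: vr[A=1024/3121 B=1024/423 C=1024/655 F=0 G=0] → run F
t=4: vr[A=1024/3121 B=1024/423 C=1024/655 F=256/205 G=0] → run G
t=5: vr[A=1024/3121 B=1024/423 C=1024/655 F=256/205 G=1024/655] → run A
t=6: vr[A=2048/3121 B=1024/423 C=1024/655 F=256/205 G=1024/655] → run A
t=7: vr[A=3072/3121 B=1024/423 C=1024/655 F=256/205 G=1024/655] → run A
t=8: vr[B=1024/423 C=1024/655 F=256/205 G=1024/655] → run F
t=9: vr[B=1024/423 C=1024/655 F=512/205 G=1024/655] → run C
t=10: vr[B=1024/423 F=512/205 G=1024/655] → run G
t=11: vr[B=1024/423 F=512/205 G=2048/655] → run B
t=12: vr[B=2048/423 F=512/205 G=2048/655] → run F
t=13: vr[B=2048/423 F=768/205 G=2048/655] → run G
t=14: vr[B=2048/423 F=768/205 G=3072/655] → run F
t=15: vr[B=2048/423 F=1024/205 G=3072/655] → run G
t=16: vr[B=2048/423 F=1024/205 G=4096/655] → run B
t=17: vr[B=1024/141 F=1024/205 G=4096/655] → run F
t=18: vr[B=1024/141 F=256/41 G=4096/655] → run F
t=19: vr[B=1024/141 F=1536/205 G=4096/655] → run G
t=20: vr[B=1024/141 F=1536/205 G=1024/131] → run B
t=21: vr[B=4096/423 F=1536/205 G=1024/131] → run F
t=22: vr[B=4096/423 F=1792/205 G=1024/131] → run G
t=23: vr[B=4096/423 F=1792/205] → run F
t=24: vr[B=4096/423] → run B
t=25: (idle)
t=26: (idle)
t=27: (idle)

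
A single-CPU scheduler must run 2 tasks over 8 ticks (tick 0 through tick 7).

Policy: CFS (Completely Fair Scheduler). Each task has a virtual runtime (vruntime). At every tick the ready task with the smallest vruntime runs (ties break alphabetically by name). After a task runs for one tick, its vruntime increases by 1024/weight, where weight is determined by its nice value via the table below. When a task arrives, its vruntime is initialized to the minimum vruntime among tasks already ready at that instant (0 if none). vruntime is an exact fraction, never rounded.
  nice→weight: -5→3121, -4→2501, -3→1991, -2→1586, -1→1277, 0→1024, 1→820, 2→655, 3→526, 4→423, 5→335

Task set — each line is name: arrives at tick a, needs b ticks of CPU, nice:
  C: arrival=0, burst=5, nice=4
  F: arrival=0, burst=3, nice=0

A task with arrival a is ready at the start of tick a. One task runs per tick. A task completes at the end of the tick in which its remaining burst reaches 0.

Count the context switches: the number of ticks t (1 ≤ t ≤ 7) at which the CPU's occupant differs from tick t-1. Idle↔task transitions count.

t=0: vr[C=0 F=0] → run C
t=1: vr[C=1024/423 F=0] → run F
t=2: vr[C=1024/423 F=1] → run F
t=3: vr[C=1024/423 F=2] → run F
t=4: vr[C=1024/423] → run C
t=5: vr[C=2048/423] → run C
t=6: vr[C=1024/141] → run C
t=7: vr[C=4096/423] → run C

context switches = 2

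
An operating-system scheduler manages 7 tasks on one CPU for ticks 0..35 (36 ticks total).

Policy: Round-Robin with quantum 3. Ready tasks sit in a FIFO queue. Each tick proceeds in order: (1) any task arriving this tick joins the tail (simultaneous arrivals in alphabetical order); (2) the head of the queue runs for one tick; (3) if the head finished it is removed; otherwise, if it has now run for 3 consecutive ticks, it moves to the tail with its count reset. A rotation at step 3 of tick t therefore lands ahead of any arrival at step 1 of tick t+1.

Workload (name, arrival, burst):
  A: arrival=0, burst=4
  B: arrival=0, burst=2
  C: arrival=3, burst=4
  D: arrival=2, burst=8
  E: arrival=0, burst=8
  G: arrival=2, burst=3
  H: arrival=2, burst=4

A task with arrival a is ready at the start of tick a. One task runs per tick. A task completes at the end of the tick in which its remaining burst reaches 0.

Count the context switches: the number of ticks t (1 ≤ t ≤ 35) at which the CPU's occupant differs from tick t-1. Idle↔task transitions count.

t=0: queue=[A,B,E] q_used=0 → run A
t=1: queue=[A,B,E] q_used=1 → run A
t=2: queue=[A,B,E,D,G,H] q_used=2 → run A
t=3: queue=[B,E,D,G,H,A,C] q_used=0 → run B
t=4: queue=[B,E,D,G,H,A,C] q_used=1 → run B
t=5: queue=[E,D,G,H,A,C] q_used=0 → run E
t=6: queue=[E,D,G,H,A,C] q_used=1 → run E
t=7: queue=[E,D,G,H,A,C] q_used=2 → run E
t=8: queue=[D,G,H,A,C,E] q_used=0 → run D
t=9: queue=[D,G,H,A,C,E] q_used=1 → run D
t=10: queue=[D,G,H,A,C,E] q_used=2 → run D
t=11: queue=[G,H,A,C,E,D] q_used=0 → run G
t=12: queue=[G,H,A,C,E,D] q_used=1 → run G
t=13: queue=[G,H,A,C,E,D] q_used=2 → run G
t=14: queue=[H,A,C,E,D] q_used=0 → run H
t=15: queue=[H,A,C,E,D] q_used=1 → run H
t=16: queue=[H,A,C,E,D] q_used=2 → run H
t=17: queue=[A,C,E,D,H] q_used=0 → run A
t=18: queue=[C,E,D,H] q_used=0 → run C
t=19: queue=[C,E,D,H] q_used=1 → run C
t=20: queue=[C,E,D,H] q_used=2 → run C
t=21: queue=[E,D,H,C] q_used=0 → run E
t=22: queue=[E,D,H,C] q_used=1 → run E
t=23: queue=[E,D,H,C] q_used=2 → run E
t=24: queue=[D,H,C,E] q_used=0 → run D
t=25: queue=[D,H,C,E] q_used=1 → run D
t=26: queue=[D,H,C,E] q_used=2 → run D
t=27: queue=[H,C,E,D] q_used=0 → run H
t=28: queue=[C,E,D] q_used=0 → run C
t=29: queue=[E,D] q_used=0 → run E
t=30: queue=[E,D] q_used=1 → run E
t=31: queue=[D] q_used=0 → run D
t=32: queue=[D] q_used=1 → run D
t=33: (idle)
t=34: (idle)
t=35: (idle)

context switches = 14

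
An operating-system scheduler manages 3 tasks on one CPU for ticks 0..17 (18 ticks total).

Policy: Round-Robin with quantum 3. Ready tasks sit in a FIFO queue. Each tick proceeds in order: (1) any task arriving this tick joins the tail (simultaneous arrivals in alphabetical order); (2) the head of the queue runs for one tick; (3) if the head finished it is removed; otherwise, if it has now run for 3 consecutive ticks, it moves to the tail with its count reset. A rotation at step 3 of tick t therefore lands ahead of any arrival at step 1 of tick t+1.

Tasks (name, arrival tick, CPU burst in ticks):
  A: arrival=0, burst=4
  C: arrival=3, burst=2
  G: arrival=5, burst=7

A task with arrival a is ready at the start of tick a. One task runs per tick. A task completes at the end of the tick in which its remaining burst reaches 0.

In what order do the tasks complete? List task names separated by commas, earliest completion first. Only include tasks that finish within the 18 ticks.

t=0: queue=[A] q_used=0 → run A
t=1: queue=[A] q_used=1 → run A
t=2: queue=[A] q_used=2 → run A
t=3: queue=[A,C] q_used=0 → run A
t=4: queue=[C] q_used=0 → run C
t=5: queue=[C,G] q_used=1 → run C
t=6: queue=[G] q_used=0 → run G
t=7: queue=[G] q_used=1 → run G
t=8: queue=[G] q_used=2 → run G
t=9: queue=[G] q_used=0 → run G
t=10: queue=[G] q_used=1 → run G
t=11: queue=[G] q_used=2 → run G
t=12: queue=[G] q_used=0 → run G
t=13: (idle)
t=14: (idle)
t=15: (idle)
t=16: (idle)
t=17: (idle)

completion order = A, C, G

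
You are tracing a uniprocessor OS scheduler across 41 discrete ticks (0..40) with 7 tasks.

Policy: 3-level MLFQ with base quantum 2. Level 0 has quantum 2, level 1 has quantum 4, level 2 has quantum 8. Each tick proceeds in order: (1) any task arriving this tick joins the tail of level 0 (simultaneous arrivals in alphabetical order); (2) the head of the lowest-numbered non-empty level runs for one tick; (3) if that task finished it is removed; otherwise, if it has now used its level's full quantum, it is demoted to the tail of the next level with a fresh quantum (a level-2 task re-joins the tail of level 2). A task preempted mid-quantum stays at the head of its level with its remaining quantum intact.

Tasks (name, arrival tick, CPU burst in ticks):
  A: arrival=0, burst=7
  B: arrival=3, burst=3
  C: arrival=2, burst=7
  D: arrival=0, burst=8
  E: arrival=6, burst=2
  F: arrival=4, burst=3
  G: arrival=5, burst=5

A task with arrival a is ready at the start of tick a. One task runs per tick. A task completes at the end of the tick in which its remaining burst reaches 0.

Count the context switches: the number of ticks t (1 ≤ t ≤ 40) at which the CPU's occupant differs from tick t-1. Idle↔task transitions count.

context switches = 16

t=0: L0/L1/L2 = AD/-/- → run A
t=1: L0/L1/L2 = AD/-/- → run A
t=2: L0/L1/L2 = DC/A/- → run D
t=3: L0/L1/L2 = DCB/A/- → run D
t=4: L0/L1/L2 = CBF/AD/- → run C
t=5: L0/L1/L2 = CBFG/AD/- → run C
t=6: L0/L1/L2 = BFGE/ADC/- → run B
t=7: L0/L1/L2 = BFGE/ADC/- → run B
t=8: L0/L1/L2 = FGE/ADCB/- → run F
t=9: L0/L1/L2 = FGE/ADCB/- → run F
t=10: L0/L1/L2 = GE/ADCBF/- → run G
t=11: L0/L1/L2 = GE/ADCBF/- → run G
t=12: L0/L1/L2 = E/ADCBFG/- → run E
t=13: L0/L1/L2 = E/ADCBFG/- → run E
t=14: L0/L1/L2 = -/ADCBFG/- → run A
t=15: L0/L1/L2 = -/ADCBFG/- → run A
t=16: L0/L1/L2 = -/ADCBFG/- → run A
t=17: L0/L1/L2 = -/ADCBFG/- → run A
t=18: L0/L1/L2 = -/DCBFG/A → run D
t=19: L0/L1/L2 = -/DCBFG/A → run D
t=20: L0/L1/L2 = -/DCBFG/A → run D
t=21: L0/L1/L2 = -/DCBFG/A → run D
t=22: L0/L1/L2 = -/CBFG/AD → run C
t=23: L0/L1/L2 = -/CBFG/AD → run C
t=24: L0/L1/L2 = -/CBFG/AD → run C
t=25: L0/L1/L2 = -/CBFG/AD → run C
t=26: L0/L1/L2 = -/BFG/ADC → run B
t=27: L0/L1/L2 = -/FG/ADC → run F
t=28: L0/L1/L2 = -/G/ADC → run G
t=29: L0/L1/L2 = -/G/ADC → run G
t=30: L0/L1/L2 = -/G/ADC → run G
t=31: L0/L1/L2 = -/-/ADC → run A
t=32: L0/L1/L2 = -/-/DC → run D
t=33: L0/L1/L2 = -/-/DC → run D
t=34: L0/L1/L2 = -/-/C → run C
t=35: (idle)
t=36: (idle)
t=37: (idle)
t=38: (idle)
t=39: (idle)
t=40: (idle)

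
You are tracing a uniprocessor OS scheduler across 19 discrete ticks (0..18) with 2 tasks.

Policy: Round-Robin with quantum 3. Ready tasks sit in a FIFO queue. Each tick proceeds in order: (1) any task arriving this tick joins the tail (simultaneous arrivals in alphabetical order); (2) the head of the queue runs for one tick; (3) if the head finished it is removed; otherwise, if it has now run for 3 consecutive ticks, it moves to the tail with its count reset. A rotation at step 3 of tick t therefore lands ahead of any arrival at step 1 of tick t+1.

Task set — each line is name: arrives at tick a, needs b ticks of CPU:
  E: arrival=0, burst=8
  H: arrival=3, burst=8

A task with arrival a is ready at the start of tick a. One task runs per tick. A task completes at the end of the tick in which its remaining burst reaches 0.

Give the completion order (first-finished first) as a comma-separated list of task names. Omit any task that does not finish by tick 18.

t=0: queue=[E] q_used=0 → run E
t=1: queue=[E] q_used=1 → run E
t=2: queue=[E] q_used=2 → run E
t=3: queue=[E,H] q_used=0 → run E
t=4: queue=[E,H] q_used=1 → run E
t=5: queue=[E,H] q_used=2 → run E
t=6: queue=[H,E] q_used=0 → run H
t=7: queue=[H,E] q_used=1 → run H
t=8: queue=[H,E] q_used=2 → run H
t=9: queue=[E,H] q_used=0 → run E
t=10: queue=[E,H] q_used=1 → run E
t=11: queue=[H] q_used=0 → run H
t=12: queue=[H] q_used=1 → run H
t=13: queue=[H] q_used=2 → run H
t=14: queue=[H] q_used=0 → run H
t=15: queue=[H] q_used=1 → run H
t=16: (idle)
t=17: (idle)
t=18: (idle)

completion order = E, H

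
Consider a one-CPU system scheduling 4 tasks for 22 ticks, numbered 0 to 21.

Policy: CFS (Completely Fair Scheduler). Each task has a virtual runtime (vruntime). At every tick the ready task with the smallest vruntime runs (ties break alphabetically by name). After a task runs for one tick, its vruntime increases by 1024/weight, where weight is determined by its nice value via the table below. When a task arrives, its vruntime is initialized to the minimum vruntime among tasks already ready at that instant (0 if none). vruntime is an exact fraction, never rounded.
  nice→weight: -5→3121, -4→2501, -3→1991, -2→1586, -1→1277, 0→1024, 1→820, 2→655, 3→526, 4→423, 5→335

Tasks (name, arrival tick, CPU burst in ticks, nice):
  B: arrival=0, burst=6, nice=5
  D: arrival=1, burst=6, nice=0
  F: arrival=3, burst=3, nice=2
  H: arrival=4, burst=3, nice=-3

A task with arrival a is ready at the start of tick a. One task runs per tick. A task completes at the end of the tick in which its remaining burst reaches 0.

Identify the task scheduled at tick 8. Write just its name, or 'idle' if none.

running at tick 8 = H

t=0: vr[B=0] → run B
t=1: vr[B=1024/335 D=1024/335] → run B
t=2: vr[B=2048/335 D=1024/335] → run D
t=3: vr[B=2048/335 D=1359/335 F=1359/335] → run D
t=4: vr[B=2048/335 D=1694/335 F=1359/335 H=1359/335] → run F
t=5: vr[B=2048/335 D=1694/335 F=246637/43885 H=1359/335] → run H
t=6: vr[B=2048/335 D=1694/335 F=246637/43885 H=3048809/666985] → run H
t=7: vr[B=2048/335 D=1694/335 F=246637/43885 H=3391849/666985] → run D
t=8: vr[B=2048/335 D=2029/335 F=246637/43885 H=3391849/666985] → run H
t=9: vr[B=2048/335 D=2029/335 F=246637/43885] → run F
t=10: vr[B=2048/335 D=2029/335 F=63049/8777] → run D
t=11: vr[B=2048/335 D=2364/335 F=63049/8777] → run B
t=12: vr[B=3072/335 D=2364/335 F=63049/8777] → run D
t=13: vr[B=3072/335 D=2699/335 F=63049/8777] → run F
t=14: vr[B=3072/335 D=2699/335] → run D
t=15: vr[B=3072/335] → run B
t=16: vr[B=4096/335] → run B
t=17: vr[B=1024/67] → run B
t=18: (idle)
t=19: (idle)
t=20: (idle)
t=21: (idle)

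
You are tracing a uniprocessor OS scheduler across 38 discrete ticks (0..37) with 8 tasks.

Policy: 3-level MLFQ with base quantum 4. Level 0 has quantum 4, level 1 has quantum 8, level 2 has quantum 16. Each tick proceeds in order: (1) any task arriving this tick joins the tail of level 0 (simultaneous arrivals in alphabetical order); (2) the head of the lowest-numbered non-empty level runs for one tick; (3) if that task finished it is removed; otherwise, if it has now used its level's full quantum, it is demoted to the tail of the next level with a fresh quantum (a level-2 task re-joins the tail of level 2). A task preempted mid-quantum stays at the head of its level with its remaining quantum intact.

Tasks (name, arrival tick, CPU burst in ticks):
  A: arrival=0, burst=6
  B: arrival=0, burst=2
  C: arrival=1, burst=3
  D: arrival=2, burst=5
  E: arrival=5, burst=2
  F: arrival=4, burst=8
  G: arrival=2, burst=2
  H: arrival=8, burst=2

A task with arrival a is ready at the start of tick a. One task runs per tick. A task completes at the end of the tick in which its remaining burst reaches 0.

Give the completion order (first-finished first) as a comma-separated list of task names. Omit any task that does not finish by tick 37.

t=0: L0/L1/L2 = AB/-/- → run A
t=1: L0/L1/L2 = ABC/-/- → run A
t=2: L0/L1/L2 = ABCDG/-/- → run A
t=3: L0/L1/L2 = ABCDG/-/- → run A
t=4: L0/L1/L2 = BCDGF/A/- → run B
t=5: L0/L1/L2 = BCDGFE/A/- → run B
t=6: L0/L1/L2 = CDGFE/A/- → run C
t=7: L0/L1/L2 = CDGFE/A/- → run C
t=8: L0/L1/L2 = CDGFEH/A/- → run C
t=9: L0/L1/L2 = DGFEH/A/- → run D
t=10: L0/L1/L2 = DGFEH/A/- → run D
t=11: L0/L1/L2 = DGFEH/A/- → run D
t=12: L0/L1/L2 = DGFEH/A/- → run D
t=13: L0/L1/L2 = GFEH/AD/- → run G
t=14: L0/L1/L2 = GFEH/AD/- → run G
t=15: L0/L1/L2 = FEH/AD/- → run F
t=16: L0/L1/L2 = FEH/AD/- → run F
t=17: L0/L1/L2 = FEH/AD/- → run F
t=18: L0/L1/L2 = FEH/AD/- → run F
t=19: L0/L1/L2 = EH/ADF/- → run E
t=20: L0/L1/L2 = EH/ADF/- → run E
t=21: L0/L1/L2 = H/ADF/- → run H
t=22: L0/L1/L2 = H/ADF/- → run H
t=23: L0/L1/L2 = -/ADF/- → run A
t=24: L0/L1/L2 = -/ADF/- → run A
t=25: L0/L1/L2 = -/DF/- → run D
t=26: L0/L1/L2 = -/F/- → run F
t=27: L0/L1/L2 = -/F/- → run F
t=28: L0/L1/L2 = -/F/- → run F
t=29: L0/L1/L2 = -/F/- → run F
t=30: (idle)
t=31: (idle)
t=32: (idle)
t=33: (idle)
t=34: (idle)
t=35: (idle)
t=36: (idle)
t=37: (idle)

completion order = B, C, G, E, H, A, D, F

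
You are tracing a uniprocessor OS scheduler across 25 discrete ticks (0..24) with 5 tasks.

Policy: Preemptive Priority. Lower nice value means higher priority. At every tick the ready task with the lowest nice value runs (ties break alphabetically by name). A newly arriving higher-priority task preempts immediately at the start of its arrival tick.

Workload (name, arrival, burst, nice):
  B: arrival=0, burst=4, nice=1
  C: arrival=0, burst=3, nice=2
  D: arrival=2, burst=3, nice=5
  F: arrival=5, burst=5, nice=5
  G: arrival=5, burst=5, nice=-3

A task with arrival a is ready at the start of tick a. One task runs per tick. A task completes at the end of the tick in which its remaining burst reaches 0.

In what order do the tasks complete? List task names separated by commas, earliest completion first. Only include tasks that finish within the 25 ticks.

completion order = B, G, C, D, F

t=0: ready={B,C} → run B
t=1: ready={B,C} → run B
t=2: ready={B,C,D} → run B
t=3: ready={B,C,D} → run B
t=4: ready={C,D} → run C
t=5: ready={C,D,F,G} → run G
t=6: ready={C,D,F,G} → run G
t=7: ready={C,D,F,G} → run G
t=8: ready={C,D,F,G} → run G
t=9: ready={C,D,F,G} → run G
t=10: ready={C,D,F} → run C
t=11: ready={C,D,F} → run C
t=12: ready={D,F} → run D
t=13: ready={D,F} → run D
t=14: ready={D,F} → run D
t=15: ready={F} → run F
t=16: ready={F} → run F
t=17: ready={F} → run F
t=18: ready={F} → run F
t=19: ready={F} → run F
t=20: (idle)
t=21: (idle)
t=22: (idle)
t=23: (idle)
t=24: (idle)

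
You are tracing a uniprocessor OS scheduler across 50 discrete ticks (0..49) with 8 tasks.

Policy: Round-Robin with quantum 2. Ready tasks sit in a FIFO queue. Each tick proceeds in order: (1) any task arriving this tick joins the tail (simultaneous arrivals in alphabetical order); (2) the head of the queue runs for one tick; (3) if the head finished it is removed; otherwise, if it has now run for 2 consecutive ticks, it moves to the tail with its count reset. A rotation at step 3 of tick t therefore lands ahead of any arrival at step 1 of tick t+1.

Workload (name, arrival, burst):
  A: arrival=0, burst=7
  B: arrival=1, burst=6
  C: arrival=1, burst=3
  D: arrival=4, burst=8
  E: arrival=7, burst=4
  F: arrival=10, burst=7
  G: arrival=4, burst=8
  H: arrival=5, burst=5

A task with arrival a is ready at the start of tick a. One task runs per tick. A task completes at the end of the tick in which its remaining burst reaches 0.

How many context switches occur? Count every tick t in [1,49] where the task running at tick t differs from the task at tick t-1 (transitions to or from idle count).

t=0: queue=[A] q_used=0 → run A
t=1: queue=[A,B,C] q_used=1 → run A
t=2: queue=[B,C,A] q_used=0 → run B
t=3: queue=[B,C,A] q_used=1 → run B
t=4: queue=[C,A,B,D,G] q_used=0 → run C
t=5: queue=[C,A,B,D,G,H] q_used=1 → run C
t=6: queue=[A,B,D,G,H,C] q_used=0 → run A
t=7: queue=[A,B,D,G,H,C,E] q_used=1 → run A
t=8: queue=[B,D,G,H,C,E,A] q_used=0 → run B
t=9: queue=[B,D,G,H,C,E,A] q_used=1 → run B
t=10: queue=[D,G,H,C,E,A,B,F] q_used=0 → run D
t=11: queue=[D,G,H,C,E,A,B,F] q_used=1 → run D
t=12: queue=[G,H,C,E,A,B,F,D] q_used=0 → run G
t=13: queue=[G,H,C,E,A,B,F,D] q_used=1 → run G
t=14: queue=[H,C,E,A,B,F,D,G] q_used=0 → run H
t=15: queue=[H,C,E,A,B,F,D,G] q_used=1 → run H
t=16: queue=[C,E,A,B,F,D,G,H] q_used=0 → run C
t=17: queue=[E,A,B,F,D,G,H] q_used=0 → run E
t=18: queue=[E,A,B,F,D,G,H] q_used=1 → run E
t=19: queue=[A,B,F,D,G,H,E] q_used=0 → run A
t=20: queue=[A,B,F,D,G,H,E] q_used=1 → run A
t=21: queue=[B,F,D,G,H,E,A] q_used=0 → run B
t=22: queue=[B,F,D,G,H,E,A] q_used=1 → run B
t=23: queue=[F,D,G,H,E,A] q_used=0 → run F
t=24: queue=[F,D,G,H,E,A] q_used=1 → run F
t=25: queue=[D,G,H,E,A,F] q_used=0 → run D
t=26: queue=[D,G,H,E,A,F] q_used=1 → run D
t=27: queue=[G,H,E,A,F,D] q_used=0 → run G
t=28: queue=[G,H,E,A,F,D] q_used=1 → run G
t=29: queue=[H,E,A,F,D,G] q_used=0 → run H
t=30: queue=[H,E,A,F,D,G] q_used=1 → run H
t=31: queue=[E,A,F,D,G,H] q_used=0 → run E
t=32: queue=[E,A,F,D,G,H] q_used=1 → run E
t=33: queue=[A,F,D,G,H] q_used=0 → run A
t=34: queue=[F,D,G,H] q_used=0 → run F
t=35: queue=[F,D,G,H] q_used=1 → run F
t=36: queue=[D,G,H,F] q_used=0 → run D
t=37: queue=[D,G,H,F] q_used=1 → run D
t=38: queue=[G,H,F,D] q_used=0 → run G
t=39: queue=[G,H,F,D] q_used=1 → run G
t=40: queue=[H,F,D,G] q_used=0 → run H
t=41: queue=[F,D,G] q_used=0 → run F
t=42: queue=[F,D,G] q_used=1 → run F
t=43: queue=[D,G,F] q_used=0 → run D
t=44: queue=[D,G,F] q_used=1 → run D
t=45: queue=[G,F] q_used=0 → run G
t=46: queue=[G,F] q_used=1 → run G
t=47: queue=[F] q_used=0 → run F
t=48: (idle)
t=49: (idle)

context switches = 26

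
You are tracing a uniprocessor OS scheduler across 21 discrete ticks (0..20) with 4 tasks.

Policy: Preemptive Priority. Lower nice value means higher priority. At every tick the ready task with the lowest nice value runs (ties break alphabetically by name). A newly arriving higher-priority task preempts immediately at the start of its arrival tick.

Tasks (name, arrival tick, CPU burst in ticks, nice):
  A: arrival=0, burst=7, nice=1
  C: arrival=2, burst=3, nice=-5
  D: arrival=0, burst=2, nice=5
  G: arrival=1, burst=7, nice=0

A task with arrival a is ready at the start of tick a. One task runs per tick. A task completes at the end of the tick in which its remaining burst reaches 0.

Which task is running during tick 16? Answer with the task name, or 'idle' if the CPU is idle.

running at tick 16 = A

t=0: ready={A,D} → run A
t=1: ready={A,D,G} → run G
t=2: ready={A,C,D,G} → run C
t=3: ready={A,C,D,G} → run C
t=4: ready={A,C,D,G} → run C
t=5: ready={A,D,G} → run G
t=6: ready={A,D,G} → run G
t=7: ready={A,D,G} → run G
t=8: ready={A,D,G} → run G
t=9: ready={A,D,G} → run G
t=10: ready={A,D,G} → run G
t=11: ready={A,D} → run A
t=12: ready={A,D} → run A
t=13: ready={A,D} → run A
t=14: ready={A,D} → run A
t=15: ready={A,D} → run A
t=16: ready={A,D} → run A
t=17: ready={D} → run D
t=18: ready={D} → run D
t=19: (idle)
t=20: (idle)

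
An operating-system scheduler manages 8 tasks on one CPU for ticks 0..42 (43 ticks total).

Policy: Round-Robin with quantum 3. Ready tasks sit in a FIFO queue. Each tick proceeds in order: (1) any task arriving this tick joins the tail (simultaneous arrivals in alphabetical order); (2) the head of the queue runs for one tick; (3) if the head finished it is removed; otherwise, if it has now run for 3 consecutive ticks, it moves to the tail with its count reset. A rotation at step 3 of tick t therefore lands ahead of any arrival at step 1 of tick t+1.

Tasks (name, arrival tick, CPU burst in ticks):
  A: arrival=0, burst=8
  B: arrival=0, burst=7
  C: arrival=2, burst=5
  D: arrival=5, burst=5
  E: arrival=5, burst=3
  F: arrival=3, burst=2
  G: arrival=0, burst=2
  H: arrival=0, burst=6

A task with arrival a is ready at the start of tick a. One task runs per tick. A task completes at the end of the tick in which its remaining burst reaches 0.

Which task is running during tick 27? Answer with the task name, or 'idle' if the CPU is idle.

running at tick 27 = B

t=0: queue=[A,B,G,H] q_used=0 → run A
t=1: queue=[A,B,G,H] q_used=1 → run A
t=2: queue=[A,B,G,H,C] q_used=2 → run A
t=3: queue=[B,G,H,C,A,F] q_used=0 → run B
t=4: queue=[B,G,H,C,A,F] q_used=1 → run B
t=5: queue=[B,G,H,C,A,F,D,E] q_used=2 → run B
t=6: queue=[G,H,C,A,F,D,E,B] q_used=0 → run G
t=7: queue=[G,H,C,A,F,D,E,B] q_used=1 → run G
t=8: queue=[H,C,A,F,D,E,B] q_used=0 → run H
t=9: queue=[H,C,A,F,D,E,B] q_used=1 → run H
t=10: queue=[H,C,A,F,D,E,B] q_used=2 → run H
t=11: queue=[C,A,F,D,E,B,H] q_used=0 → run C
t=12: queue=[C,A,F,D,E,B,H] q_used=1 → run C
t=13: queue=[C,A,F,D,E,B,H] q_used=2 → run C
t=14: queue=[A,F,D,E,B,H,C] q_used=0 → run A
t=15: queue=[A,F,D,E,B,H,C] q_used=1 → run A
t=16: queue=[A,F,D,E,B,H,C] q_used=2 → run A
t=17: queue=[F,D,E,B,H,C,A] q_used=0 → run F
t=18: queue=[F,D,E,B,H,C,A] q_used=1 → run F
t=19: queue=[D,E,B,H,C,A] q_used=0 → run D
t=20: queue=[D,E,B,H,C,A] q_used=1 → run D
t=21: queue=[D,E,B,H,C,A] q_used=2 → run D
t=22: queue=[E,B,H,C,A,D] q_used=0 → run E
t=23: queue=[E,B,H,C,A,D] q_used=1 → run E
t=24: queue=[E,B,H,C,A,D] q_used=2 → run E
t=25: queue=[B,H,C,A,D] q_used=0 → run B
t=26: queue=[B,H,C,A,D] q_used=1 → run B
t=27: queue=[B,H,C,A,D] q_used=2 → run B
t=28: queue=[H,C,A,D,B] q_used=0 → run H
t=29: queue=[H,C,A,D,B] q_used=1 → run H
t=30: queue=[H,C,A,D,B] q_used=2 → run H
t=31: queue=[C,A,D,B] q_used=0 → run C
t=32: queue=[C,A,D,B] q_used=1 → run C
t=33: queue=[A,D,B] q_used=0 → run A
t=34: queue=[A,D,B] q_used=1 → run A
t=35: queue=[D,B] q_used=0 → run D
t=36: queue=[D,B] q_used=1 → run D
t=37: queue=[B] q_used=0 → run B
t=38: (idle)
t=39: (idle)
t=40: (idle)
t=41: (idle)
t=42: (idle)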